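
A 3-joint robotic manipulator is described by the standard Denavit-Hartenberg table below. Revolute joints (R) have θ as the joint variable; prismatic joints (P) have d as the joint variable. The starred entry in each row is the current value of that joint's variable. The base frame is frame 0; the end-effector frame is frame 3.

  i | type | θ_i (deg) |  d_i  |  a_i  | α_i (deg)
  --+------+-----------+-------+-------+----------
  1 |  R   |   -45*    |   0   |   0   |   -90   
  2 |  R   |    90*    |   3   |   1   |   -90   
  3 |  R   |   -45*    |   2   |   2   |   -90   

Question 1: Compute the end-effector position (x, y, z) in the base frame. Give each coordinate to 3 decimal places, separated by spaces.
1.707 4.536 -2.414

after link 1: o_1 = (0.0000, 0.0000, 0.0000)
after link 2: o_2 = (2.1213, 2.1213, -1.0000)
after link 3: o_3 = (1.7071, 4.5355, -2.4142)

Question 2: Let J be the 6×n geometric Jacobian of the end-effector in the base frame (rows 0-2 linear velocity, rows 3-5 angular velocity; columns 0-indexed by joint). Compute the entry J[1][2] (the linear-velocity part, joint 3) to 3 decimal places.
-1.000

axis z_2 = (-0.7071,0.7071,-0.0000); lever o_n−o_2 = (-0.4142,2.4142,-1.4142)
cross product → J_v[:, 2] = (-1.0000,-1.0000,-1.4142)
J_ω[:, 2] = z_2
entry J[1][2] = -1.0000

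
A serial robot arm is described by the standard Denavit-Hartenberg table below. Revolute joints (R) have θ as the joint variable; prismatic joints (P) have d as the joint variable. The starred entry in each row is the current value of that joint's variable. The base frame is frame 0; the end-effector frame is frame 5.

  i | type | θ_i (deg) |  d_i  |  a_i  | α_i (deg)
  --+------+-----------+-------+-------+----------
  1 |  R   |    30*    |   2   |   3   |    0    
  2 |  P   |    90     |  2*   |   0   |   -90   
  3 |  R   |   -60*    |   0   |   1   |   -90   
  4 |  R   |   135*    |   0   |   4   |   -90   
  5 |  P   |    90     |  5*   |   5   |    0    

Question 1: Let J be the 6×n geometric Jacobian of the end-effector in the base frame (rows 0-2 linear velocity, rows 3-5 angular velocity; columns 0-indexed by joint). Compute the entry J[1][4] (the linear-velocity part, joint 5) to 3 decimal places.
-0.660

prismatic axis z_4 = (-0.4356,-0.6597,-0.6124)
J_v[:, 4] = z_4; J_ω[:, 4] = (0,0,0)
entry J[1][4] = -0.6597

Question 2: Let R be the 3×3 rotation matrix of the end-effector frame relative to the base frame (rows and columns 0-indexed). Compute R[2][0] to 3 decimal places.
0.500

End-effector x-axis (col 0 of R) = (0.4330,-0.7500,0.5000)
R[2][0] = 0.5000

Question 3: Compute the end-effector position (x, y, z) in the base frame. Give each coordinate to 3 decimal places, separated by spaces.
after link 1: o_1 = (2.5981, 1.5000, 2.0000)
after link 2: o_2 = (2.5981, 1.5000, 4.0000)
after link 3: o_3 = (2.3481, 1.9330, 4.8660)
after link 4: o_4 = (5.5047, 2.1225, 2.4165)
after link 5: o_5 = (5.4918, -4.9262, 1.8547)

5.492 -4.926 1.855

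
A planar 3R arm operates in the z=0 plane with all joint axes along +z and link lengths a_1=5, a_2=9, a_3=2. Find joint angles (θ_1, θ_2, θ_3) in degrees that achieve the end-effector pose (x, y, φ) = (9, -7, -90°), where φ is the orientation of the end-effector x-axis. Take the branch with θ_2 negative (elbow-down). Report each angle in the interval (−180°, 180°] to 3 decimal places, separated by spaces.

31.891 -90.000 -31.891

wrist centre = target − a_3·(cos φ, sin φ) = (9.0000, -5.0000)
cos θ_2 = (106.0000−5²−9²)/(2·5·9) = 0.0000; θ_2 = -90.0000° (elbow-down)
β = atan2(-5.0000,9.0000) = -29.0546°; ψ = atan2(-9.0000,5.0000) = -60.9454°
θ_1 = β − ψ = 31.8908°
θ_3 = φ − θ_1 − θ_2 = -31.8908° (wrapped to (-180°,180°])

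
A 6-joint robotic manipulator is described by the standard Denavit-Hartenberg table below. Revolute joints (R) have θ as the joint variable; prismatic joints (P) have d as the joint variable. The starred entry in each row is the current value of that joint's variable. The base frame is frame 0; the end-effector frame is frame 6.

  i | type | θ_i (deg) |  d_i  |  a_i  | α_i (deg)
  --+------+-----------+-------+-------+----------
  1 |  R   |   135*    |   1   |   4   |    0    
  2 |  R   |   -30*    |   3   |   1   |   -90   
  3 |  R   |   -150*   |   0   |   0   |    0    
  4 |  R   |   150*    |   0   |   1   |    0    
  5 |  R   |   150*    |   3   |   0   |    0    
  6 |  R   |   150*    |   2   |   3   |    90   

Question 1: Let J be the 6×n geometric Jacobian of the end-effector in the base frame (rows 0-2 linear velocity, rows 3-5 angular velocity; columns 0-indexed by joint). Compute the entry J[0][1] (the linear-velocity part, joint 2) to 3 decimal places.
-2.087

axis z_1 = (0.0000,0.0000,1.0000); lever o_n−o_1 = (-5.7355,2.0866,5.5981)
cross product → J_v[:, 1] = (-2.0866,-5.7355,0.0000)
J_ω[:, 1] = z_1
entry J[0][1] = -2.0866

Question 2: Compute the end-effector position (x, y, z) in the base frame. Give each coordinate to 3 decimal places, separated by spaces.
after link 1: o_1 = (-2.8284, 2.8284, 1.0000)
after link 2: o_2 = (-3.0872, 3.7944, 4.0000)
after link 3: o_3 = (-3.0872, 3.7944, 4.0000)
after link 4: o_4 = (-3.3461, 4.7603, 4.0000)
after link 5: o_5 = (-6.2438, 3.9838, 4.0000)
after link 6: o_6 = (-8.5639, 4.9151, 6.5981)

-8.564 4.915 6.598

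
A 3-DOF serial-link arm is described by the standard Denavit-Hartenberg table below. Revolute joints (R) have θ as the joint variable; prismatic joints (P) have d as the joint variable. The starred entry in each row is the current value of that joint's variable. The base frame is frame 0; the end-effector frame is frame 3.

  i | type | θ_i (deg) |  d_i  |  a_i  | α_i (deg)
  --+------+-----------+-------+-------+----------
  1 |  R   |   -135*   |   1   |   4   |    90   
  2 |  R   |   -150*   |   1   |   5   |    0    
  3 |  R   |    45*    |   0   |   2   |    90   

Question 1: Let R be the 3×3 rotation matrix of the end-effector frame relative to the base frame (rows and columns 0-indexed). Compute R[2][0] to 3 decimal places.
End-effector x-axis (col 0 of R) = (0.1830,0.1830,-0.9659)
R[2][0] = -0.9659

-0.966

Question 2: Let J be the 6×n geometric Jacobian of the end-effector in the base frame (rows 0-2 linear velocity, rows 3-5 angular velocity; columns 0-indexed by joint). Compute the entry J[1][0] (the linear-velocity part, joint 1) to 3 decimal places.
-0.108

axis z_0 = ẑ; lever o_n−o_0 = (-0.1076,1.3066,-3.4319)
cross product → J_v[:, 0] = (-1.3066,-0.1076,0.0000)
J_ω[:, 0] = z_0
entry J[1][0] = -0.1076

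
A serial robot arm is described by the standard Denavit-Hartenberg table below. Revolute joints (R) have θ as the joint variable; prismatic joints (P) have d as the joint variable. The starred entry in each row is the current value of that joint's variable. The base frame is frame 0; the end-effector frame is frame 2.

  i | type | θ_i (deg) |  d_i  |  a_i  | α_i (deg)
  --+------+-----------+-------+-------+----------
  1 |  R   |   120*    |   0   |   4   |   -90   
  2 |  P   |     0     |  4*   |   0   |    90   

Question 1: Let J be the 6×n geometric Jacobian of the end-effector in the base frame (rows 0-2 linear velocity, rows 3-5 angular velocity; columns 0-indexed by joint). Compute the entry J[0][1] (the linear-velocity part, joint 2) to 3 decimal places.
-0.866

prismatic axis z_1 = (-0.8660,-0.5000,0.0000)
J_v[:, 1] = z_1; J_ω[:, 1] = (0,0,0)
entry J[0][1] = -0.8660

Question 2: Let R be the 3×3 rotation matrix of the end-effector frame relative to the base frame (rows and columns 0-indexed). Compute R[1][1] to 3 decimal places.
End-effector y-axis (col 1 of R) = (-0.8660,-0.5000,0.0000)
R[1][1] = -0.5000

-0.500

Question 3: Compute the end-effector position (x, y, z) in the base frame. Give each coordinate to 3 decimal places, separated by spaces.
after link 1: o_1 = (-2.0000, 3.4641, 0.0000)
after link 2: o_2 = (-5.4641, 1.4641, 0.0000)

-5.464 1.464 0.000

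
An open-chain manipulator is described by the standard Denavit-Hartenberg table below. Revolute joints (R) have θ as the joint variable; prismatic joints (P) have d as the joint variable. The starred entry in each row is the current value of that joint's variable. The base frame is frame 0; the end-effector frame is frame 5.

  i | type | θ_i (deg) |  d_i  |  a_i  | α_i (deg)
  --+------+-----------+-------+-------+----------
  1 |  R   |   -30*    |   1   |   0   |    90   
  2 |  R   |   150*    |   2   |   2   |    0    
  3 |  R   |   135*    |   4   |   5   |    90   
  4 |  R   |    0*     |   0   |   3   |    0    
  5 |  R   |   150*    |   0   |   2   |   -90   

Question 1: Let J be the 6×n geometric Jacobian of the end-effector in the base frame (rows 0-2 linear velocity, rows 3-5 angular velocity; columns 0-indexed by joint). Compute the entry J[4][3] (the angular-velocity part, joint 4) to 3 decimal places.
axis z_3 = (-0.8365,0.4830,-0.2588); lever o_n−o_3 = (-0.2158,-1.0301,-1.2247)
cross product → J_v[:, 3] = (-0.8581,-0.9687,0.9659)
J_ω[:, 3] = z_3
entry J[4][3] = 0.4830

0.483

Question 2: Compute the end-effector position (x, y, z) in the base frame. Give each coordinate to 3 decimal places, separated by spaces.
-3.595 -6.007 -4.054

after link 1: o_1 = (0.0000, 0.0000, 1.0000)
after link 2: o_2 = (-2.5000, -0.8660, 2.0000)
after link 3: o_3 = (-3.3793, -4.9772, -2.8296)
after link 4: o_4 = (-2.7068, -5.3654, -5.7274)
after link 5: o_5 = (-3.5951, -6.0073, -4.0544)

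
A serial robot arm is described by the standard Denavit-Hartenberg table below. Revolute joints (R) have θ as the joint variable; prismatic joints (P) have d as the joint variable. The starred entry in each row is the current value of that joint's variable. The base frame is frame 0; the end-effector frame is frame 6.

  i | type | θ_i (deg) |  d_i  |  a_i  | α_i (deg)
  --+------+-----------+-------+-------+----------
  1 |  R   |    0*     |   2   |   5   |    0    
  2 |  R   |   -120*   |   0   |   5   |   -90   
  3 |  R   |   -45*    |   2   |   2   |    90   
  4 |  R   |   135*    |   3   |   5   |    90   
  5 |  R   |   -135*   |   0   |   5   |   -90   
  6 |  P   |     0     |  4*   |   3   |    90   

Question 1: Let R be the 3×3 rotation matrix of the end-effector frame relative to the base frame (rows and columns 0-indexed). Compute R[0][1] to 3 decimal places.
End-effector y-axis (col 1 of R) = (0.3598,-0.3768,-0.8536)
R[0][1] = 0.3598

0.360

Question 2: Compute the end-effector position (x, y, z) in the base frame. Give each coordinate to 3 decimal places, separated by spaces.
after link 1: o_1 = (5.0000, 0.0000, 2.0000)
after link 2: o_2 = (2.5000, -4.3301, 2.0000)
after link 3: o_3 = (3.5249, -6.5549, 3.4142)
after link 4: o_4 = (8.8975, -4.3205, 3.0355)
after link 5: o_5 = (4.5985, -6.7665, 2.3033)
after link 6: o_6 = (3.4583, -9.7414, -1.5503)

3.458 -9.741 -1.550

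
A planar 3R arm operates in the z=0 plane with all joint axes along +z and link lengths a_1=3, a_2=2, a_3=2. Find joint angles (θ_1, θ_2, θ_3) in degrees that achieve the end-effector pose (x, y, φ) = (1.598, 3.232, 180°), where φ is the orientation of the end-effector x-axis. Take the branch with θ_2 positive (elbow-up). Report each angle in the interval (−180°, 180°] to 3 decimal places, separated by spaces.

29.997 30.008 119.995

wrist centre = target − a_3·(cos φ, sin φ) = (3.5980, 3.2320)
cos θ_2 = (23.3914−3²−2²)/(2·3·2) = 0.8660; θ_2 = 30.0084° (elbow-up)
β = atan2(3.2320,3.5980) = 41.9326°; ψ = atan2(1.0003,4.7319) = 11.9358°
θ_1 = β − ψ = 29.9969°
θ_3 = φ − θ_1 − θ_2 = 119.9948° (wrapped to (-180°,180°])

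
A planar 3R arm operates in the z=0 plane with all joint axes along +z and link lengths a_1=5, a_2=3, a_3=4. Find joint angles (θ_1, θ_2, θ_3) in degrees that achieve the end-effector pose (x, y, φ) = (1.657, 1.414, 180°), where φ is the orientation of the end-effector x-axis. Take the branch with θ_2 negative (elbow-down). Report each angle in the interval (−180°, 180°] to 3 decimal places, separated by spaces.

44.997 -89.998 -134.999

wrist centre = target − a_3·(cos φ, sin φ) = (5.6570, 1.4140)
cos θ_2 = (34.0010−5²−3²)/(2·5·3) = 0.0000; θ_2 = -89.9980° (elbow-down)
β = atan2(1.4140,5.6570) = 14.0339°; ψ = atan2(-3.0000,5.0001) = -30.9632°
θ_1 = β − ψ = 44.9971°
θ_3 = φ − θ_1 − θ_2 = -134.9991° (wrapped to (-180°,180°])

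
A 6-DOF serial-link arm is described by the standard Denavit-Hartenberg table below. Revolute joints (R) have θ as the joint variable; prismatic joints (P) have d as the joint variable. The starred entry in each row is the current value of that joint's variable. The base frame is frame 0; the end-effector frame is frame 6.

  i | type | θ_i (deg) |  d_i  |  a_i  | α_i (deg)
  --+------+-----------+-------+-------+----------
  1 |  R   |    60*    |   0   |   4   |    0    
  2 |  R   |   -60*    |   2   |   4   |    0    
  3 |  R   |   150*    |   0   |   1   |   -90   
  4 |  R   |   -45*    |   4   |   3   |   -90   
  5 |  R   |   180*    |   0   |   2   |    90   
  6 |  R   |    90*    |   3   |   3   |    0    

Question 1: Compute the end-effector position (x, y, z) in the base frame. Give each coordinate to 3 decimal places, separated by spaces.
after link 1: o_1 = (2.0000, 3.4641, 0.0000)
after link 2: o_2 = (6.0000, 3.4641, 2.0000)
after link 3: o_3 = (5.1340, 3.9641, 2.0000)
after link 4: o_4 = (1.2969, 1.5607, 4.1213)
after link 5: o_5 = (2.5216, 0.8536, 2.7071)
after link 6: o_6 = (2.1845, 4.5123, 0.5858)

2.184 4.512 0.586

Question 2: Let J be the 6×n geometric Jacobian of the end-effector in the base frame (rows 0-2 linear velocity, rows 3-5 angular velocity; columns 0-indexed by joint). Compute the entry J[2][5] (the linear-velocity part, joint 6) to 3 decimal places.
axis z_5 = (0.5000,0.8660,-0.0000); lever o_n−o_5 = (-0.3371,3.6587,-2.1213)
cross product → J_v[:, 5] = (-1.8371,1.0607,2.1213)
J_ω[:, 5] = z_5
entry J[2][5] = 2.1213

2.121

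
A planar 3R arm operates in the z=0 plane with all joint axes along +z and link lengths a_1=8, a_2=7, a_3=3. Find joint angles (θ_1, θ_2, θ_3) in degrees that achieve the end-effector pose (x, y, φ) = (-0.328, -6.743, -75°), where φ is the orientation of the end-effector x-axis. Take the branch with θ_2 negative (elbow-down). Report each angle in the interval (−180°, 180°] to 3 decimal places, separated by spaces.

-44.997 -150.000 119.997

wrist centre = target − a_3·(cos φ, sin φ) = (-1.1045, -3.8452)
cos θ_2 = (16.0056−8²−7²)/(2·8·7) = -0.8660; θ_2 = -149.9996° (elbow-down)
β = atan2(-3.8452,-1.1045) = -106.0256°; ψ = atan2(-3.5000,1.9378) = -61.0283°
θ_1 = β − ψ = -44.9973°
θ_3 = φ − θ_1 − θ_2 = 119.9969° (wrapped to (-180°,180°])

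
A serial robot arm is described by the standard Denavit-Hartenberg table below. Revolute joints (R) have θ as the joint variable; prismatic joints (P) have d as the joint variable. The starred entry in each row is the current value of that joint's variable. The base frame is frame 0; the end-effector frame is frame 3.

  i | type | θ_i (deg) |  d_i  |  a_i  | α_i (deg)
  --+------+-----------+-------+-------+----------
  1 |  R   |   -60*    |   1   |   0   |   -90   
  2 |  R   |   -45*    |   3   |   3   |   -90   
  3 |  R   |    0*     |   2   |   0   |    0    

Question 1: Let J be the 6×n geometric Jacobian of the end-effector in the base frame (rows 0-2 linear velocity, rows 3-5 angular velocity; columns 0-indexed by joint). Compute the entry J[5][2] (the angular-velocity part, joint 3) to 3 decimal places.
-0.707

axis z_2 = (0.3536,-0.6124,-0.7071); lever o_n−o_2 = (0.7071,-1.2247,-1.4142)
cross product → J_v[:, 2] = (0.0000,0.0000,-0.0000)
J_ω[:, 2] = z_2
entry J[5][2] = -0.7071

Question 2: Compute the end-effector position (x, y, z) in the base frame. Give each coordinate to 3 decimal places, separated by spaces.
4.366 -1.562 1.707

after link 1: o_1 = (0.0000, 0.0000, 1.0000)
after link 2: o_2 = (3.6587, -0.3371, 3.1213)
after link 3: o_3 = (4.3658, -1.5619, 1.7071)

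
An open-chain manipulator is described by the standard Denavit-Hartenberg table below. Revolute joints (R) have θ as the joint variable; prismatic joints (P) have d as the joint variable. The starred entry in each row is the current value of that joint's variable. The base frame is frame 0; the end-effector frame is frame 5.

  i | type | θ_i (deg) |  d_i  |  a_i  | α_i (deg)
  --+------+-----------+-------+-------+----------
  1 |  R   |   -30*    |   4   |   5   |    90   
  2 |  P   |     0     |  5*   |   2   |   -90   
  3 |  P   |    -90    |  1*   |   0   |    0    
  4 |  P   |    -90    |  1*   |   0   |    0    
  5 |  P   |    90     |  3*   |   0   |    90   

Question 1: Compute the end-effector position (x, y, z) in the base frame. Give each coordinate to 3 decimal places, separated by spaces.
3.562 -7.830 9.000

after link 1: o_1 = (4.3301, -2.5000, 4.0000)
after link 2: o_2 = (3.5622, -7.8301, 4.0000)
after link 3: o_3 = (3.5622, -7.8301, 5.0000)
after link 4: o_4 = (3.5622, -7.8301, 6.0000)
after link 5: o_5 = (3.5622, -7.8301, 9.0000)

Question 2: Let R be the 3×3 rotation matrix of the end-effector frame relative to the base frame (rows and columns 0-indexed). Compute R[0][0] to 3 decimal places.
End-effector x-axis (col 0 of R) = (-0.5000,-0.8660,0.0000)
R[0][0] = -0.5000

-0.500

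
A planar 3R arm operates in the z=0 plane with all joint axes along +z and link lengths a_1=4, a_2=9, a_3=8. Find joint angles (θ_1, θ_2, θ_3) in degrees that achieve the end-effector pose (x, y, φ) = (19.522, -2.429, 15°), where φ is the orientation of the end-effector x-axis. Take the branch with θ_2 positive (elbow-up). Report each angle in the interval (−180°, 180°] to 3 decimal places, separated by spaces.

wrist centre = target − a_3·(cos φ, sin φ) = (11.7946, -4.4996)
cos θ_2 = (159.3584−4²−9²)/(2·4·9) = 0.8661; θ_2 = 29.9927° (elbow-up)
β = atan2(-4.4996,11.7946) = -20.8815°; ψ = atan2(4.4990,11.7948) = 20.8789°
θ_1 = β − ψ = -41.7603°
θ_3 = φ − θ_1 − θ_2 = 26.7676° (wrapped to (-180°,180°])

-41.760 29.993 26.768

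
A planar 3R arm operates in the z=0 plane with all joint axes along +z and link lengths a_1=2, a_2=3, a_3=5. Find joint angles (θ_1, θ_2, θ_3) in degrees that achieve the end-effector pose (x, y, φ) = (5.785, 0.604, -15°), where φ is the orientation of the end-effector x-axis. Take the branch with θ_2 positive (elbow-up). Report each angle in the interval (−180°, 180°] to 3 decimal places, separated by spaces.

-29.985 134.995 -120.010

wrist centre = target − a_3·(cos φ, sin φ) = (0.9554, 1.8981)
cos θ_2 = (4.5155−2²−3²)/(2·2·3) = -0.7070; θ_2 = 134.9947° (elbow-up)
β = atan2(1.8981,0.9554) = 63.2825°; ψ = atan2(2.1215,-0.1211) = 93.2677°
θ_1 = β − ψ = -29.9852°
θ_3 = φ − θ_1 − θ_2 = -120.0095° (wrapped to (-180°,180°])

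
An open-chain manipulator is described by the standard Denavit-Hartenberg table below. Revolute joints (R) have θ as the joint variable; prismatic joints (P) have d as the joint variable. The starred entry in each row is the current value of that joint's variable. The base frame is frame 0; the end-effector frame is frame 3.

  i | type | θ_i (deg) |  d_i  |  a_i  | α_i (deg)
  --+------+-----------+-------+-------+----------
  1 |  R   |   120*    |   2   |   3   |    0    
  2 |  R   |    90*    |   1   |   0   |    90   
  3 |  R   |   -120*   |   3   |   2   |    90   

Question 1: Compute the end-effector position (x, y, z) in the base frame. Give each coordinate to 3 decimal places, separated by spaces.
after link 1: o_1 = (-1.5000, 2.5981, 2.0000)
after link 2: o_2 = (-1.5000, 2.5981, 3.0000)
after link 3: o_3 = (-2.1340, 5.6962, 1.2679)

-2.134 5.696 1.268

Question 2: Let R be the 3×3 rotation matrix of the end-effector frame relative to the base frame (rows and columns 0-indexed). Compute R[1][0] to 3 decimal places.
End-effector x-axis (col 0 of R) = (0.4330,0.2500,-0.8660)
R[1][0] = 0.2500

0.250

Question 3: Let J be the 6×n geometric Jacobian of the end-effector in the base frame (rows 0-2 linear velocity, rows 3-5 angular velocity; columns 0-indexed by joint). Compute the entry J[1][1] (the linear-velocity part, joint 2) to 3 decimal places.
-0.634

axis z_1 = (0.0000,0.0000,1.0000); lever o_n−o_1 = (-0.6340,3.0981,-0.7321)
cross product → J_v[:, 1] = (-3.0981,-0.6340,0.0000)
J_ω[:, 1] = z_1
entry J[1][1] = -0.6340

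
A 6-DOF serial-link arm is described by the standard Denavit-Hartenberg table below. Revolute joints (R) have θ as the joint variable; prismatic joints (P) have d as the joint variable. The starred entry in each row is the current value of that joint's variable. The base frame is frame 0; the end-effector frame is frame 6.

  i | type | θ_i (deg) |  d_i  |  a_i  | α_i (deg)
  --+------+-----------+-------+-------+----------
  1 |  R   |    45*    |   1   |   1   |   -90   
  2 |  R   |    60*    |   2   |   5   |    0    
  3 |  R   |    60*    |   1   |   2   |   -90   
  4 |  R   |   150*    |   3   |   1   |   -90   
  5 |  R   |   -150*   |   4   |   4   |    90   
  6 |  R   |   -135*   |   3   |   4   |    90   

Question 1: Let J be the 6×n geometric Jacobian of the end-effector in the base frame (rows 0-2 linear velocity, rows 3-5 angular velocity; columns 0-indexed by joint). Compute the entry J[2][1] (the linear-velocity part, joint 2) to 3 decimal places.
axis z_1 = (-0.7071,0.7071,0.0000); lever o_n−o_1 = (-3.1751,3.5734,-6.1970)
cross product → J_v[:, 1] = (-4.3819,-4.3819,-0.2817)
J_ω[:, 1] = z_1
entry J[2][1] = -0.2817

-0.282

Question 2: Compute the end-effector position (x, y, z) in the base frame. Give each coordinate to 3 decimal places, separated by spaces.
after link 1: o_1 = (0.7071, 0.7071, 1.0000)
after link 2: o_2 = (1.0607, 3.8891, -3.3301)
after link 3: o_3 = (-0.3536, 3.8891, -5.0622)
after link 4: o_4 = (-1.5309, 2.0046, -2.8122)
after link 5: o_5 = (-6.7835, 4.1005, -2.6782)
after link 6: o_6 = (-2.4680, 4.2805, -5.1970)

-2.468 4.281 -5.197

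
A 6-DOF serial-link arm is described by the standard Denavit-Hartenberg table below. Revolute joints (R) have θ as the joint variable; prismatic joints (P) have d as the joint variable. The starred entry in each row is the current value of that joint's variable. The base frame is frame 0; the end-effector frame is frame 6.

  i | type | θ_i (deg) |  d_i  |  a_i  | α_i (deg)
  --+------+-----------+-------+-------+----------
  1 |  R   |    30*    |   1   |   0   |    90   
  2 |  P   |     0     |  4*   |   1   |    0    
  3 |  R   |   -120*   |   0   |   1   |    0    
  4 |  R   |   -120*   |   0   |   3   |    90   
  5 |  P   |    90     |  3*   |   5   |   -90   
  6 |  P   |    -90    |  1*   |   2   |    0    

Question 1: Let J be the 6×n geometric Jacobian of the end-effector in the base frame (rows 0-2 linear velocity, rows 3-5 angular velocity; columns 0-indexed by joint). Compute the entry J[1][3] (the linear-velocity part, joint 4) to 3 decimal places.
-2.116

axis z_3 = (0.5000,-0.8660,0.0000); lever o_n−o_3 = (5.3840,-2.6651,4.2321)
cross product → J_v[:, 3] = (-3.6651,-2.1160,3.3301)
J_ω[:, 3] = z_3
entry J[1][3] = -2.1160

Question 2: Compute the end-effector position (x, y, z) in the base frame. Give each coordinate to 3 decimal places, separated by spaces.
after link 1: o_1 = (0.0000, 0.0000, 1.0000)
after link 2: o_2 = (2.8660, -2.9641, 1.0000)
after link 3: o_3 = (2.4330, -3.2141, 0.1340)
after link 4: o_4 = (1.1340, -3.9641, 2.7321)
after link 5: o_5 = (5.8840, -6.9952, 4.2321)
after link 6: o_6 = (7.8170, -5.8792, 4.3660)

7.817 -5.879 4.366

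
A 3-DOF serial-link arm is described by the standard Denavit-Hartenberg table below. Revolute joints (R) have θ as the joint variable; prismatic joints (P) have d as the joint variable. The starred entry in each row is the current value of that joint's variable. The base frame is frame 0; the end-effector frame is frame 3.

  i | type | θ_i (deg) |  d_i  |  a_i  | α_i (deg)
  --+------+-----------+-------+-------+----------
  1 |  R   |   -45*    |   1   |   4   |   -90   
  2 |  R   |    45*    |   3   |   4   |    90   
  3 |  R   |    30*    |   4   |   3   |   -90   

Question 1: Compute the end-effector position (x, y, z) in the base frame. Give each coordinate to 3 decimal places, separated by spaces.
after link 1: o_1 = (2.8284, -2.8284, 1.0000)
after link 2: o_2 = (6.9497, -2.7071, -1.8284)
after link 3: o_3 = (11.3094, -4.9455, -0.8371)

11.309 -4.945 -0.837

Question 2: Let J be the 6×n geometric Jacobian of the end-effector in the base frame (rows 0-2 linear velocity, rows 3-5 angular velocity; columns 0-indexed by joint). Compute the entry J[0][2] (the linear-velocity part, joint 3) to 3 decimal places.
axis z_2 = (0.5000,-0.5000,0.7071); lever o_n−o_2 = (4.3597,-2.2384,0.9913)
cross product → J_v[:, 2] = (1.0871,2.5871,1.0607)
J_ω[:, 2] = z_2
entry J[0][2] = 1.0871

1.087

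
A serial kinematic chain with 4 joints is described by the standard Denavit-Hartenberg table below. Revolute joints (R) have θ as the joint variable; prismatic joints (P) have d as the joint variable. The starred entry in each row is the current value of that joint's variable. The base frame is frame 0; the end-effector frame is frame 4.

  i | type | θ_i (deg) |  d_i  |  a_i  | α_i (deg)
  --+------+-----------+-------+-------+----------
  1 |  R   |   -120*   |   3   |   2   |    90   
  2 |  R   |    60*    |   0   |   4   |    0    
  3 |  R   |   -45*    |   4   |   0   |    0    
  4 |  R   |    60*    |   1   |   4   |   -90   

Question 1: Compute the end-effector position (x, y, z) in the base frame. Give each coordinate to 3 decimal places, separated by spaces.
-6.848 -1.861 10.328

after link 1: o_1 = (-1.0000, -1.7321, 3.0000)
after link 2: o_2 = (-2.0000, -3.4641, 6.4641)
after link 3: o_3 = (-5.4641, -1.4641, 6.4641)
after link 4: o_4 = (-6.8478, -1.8607, 10.3278)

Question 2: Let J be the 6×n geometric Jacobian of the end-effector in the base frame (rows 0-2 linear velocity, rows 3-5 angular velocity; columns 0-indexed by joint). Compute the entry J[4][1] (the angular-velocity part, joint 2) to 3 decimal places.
axis z_1 = (-0.8660,0.5000,0.0000); lever o_n−o_1 = (-5.8478,-0.1286,7.3278)
cross product → J_v[:, 1] = (3.6639,6.3461,3.0353)
J_ω[:, 1] = z_1
entry J[4][1] = 0.5000

0.500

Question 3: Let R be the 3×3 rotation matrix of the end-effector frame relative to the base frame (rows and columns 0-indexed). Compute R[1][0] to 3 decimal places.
End-effector x-axis (col 0 of R) = (-0.1294,-0.2241,0.9659)
R[1][0] = -0.2241

-0.224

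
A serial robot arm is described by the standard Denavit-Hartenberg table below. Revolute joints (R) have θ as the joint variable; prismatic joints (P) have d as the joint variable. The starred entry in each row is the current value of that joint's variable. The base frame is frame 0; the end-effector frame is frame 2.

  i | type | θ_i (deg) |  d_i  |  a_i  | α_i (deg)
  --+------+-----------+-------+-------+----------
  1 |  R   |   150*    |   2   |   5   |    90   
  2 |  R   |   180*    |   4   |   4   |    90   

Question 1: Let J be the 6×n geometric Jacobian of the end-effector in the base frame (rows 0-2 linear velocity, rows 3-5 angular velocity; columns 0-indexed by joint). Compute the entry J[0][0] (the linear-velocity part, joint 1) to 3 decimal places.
-3.964

axis z_0 = ẑ; lever o_n−o_0 = (1.1340,3.9641,2.0000)
cross product → J_v[:, 0] = (-3.9641,1.1340,0.0000)
J_ω[:, 0] = z_0
entry J[0][0] = -3.9641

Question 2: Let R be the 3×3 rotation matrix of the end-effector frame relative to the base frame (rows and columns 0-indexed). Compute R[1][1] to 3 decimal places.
End-effector y-axis (col 1 of R) = (0.5000,0.8660,0.0000)
R[1][1] = 0.8660

0.866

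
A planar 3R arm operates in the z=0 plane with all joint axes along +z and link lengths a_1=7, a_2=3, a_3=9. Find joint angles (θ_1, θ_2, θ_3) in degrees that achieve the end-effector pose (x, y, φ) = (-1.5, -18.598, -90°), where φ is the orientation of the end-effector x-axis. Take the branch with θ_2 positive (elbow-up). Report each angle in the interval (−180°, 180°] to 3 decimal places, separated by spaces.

wrist centre = target − a_3·(cos φ, sin φ) = (-1.5000, -9.5980)
cos θ_2 = (94.3716−7²−3²)/(2·7·3) = 0.8660; θ_2 = 30.0040° (elbow-up)
β = atan2(-9.5980,-1.5000) = -98.8825°; ψ = atan2(1.5002,9.5980) = 8.8836°
θ_1 = β − ψ = -107.7660°
θ_3 = φ − θ_1 − θ_2 = -12.2380° (wrapped to (-180°,180°])

-107.766 30.004 -12.238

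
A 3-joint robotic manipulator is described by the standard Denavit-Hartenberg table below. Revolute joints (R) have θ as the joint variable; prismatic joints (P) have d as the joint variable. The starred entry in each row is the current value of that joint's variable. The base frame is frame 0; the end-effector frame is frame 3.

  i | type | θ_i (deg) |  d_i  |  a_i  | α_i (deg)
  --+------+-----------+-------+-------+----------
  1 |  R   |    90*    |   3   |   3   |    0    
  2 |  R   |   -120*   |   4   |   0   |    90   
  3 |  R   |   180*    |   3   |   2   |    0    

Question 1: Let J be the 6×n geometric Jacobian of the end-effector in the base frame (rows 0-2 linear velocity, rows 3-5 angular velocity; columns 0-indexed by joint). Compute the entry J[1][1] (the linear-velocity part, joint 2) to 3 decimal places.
-3.232

axis z_1 = (0.0000,0.0000,1.0000); lever o_n−o_1 = (-3.2321,-1.5981,4.0000)
cross product → J_v[:, 1] = (1.5981,-3.2321,0.0000)
J_ω[:, 1] = z_1
entry J[1][1] = -3.2321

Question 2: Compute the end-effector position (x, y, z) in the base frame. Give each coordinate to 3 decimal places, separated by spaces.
-3.232 1.402 7.000

after link 1: o_1 = (0.0000, 3.0000, 3.0000)
after link 2: o_2 = (0.0000, 3.0000, 7.0000)
after link 3: o_3 = (-3.2321, 1.4019, 7.0000)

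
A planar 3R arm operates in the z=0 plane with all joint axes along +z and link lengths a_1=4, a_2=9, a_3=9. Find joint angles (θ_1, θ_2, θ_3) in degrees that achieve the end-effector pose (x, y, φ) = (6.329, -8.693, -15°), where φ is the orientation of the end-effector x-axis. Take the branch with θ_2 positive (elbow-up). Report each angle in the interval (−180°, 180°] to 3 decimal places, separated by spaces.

139.237 135.003 70.761

wrist centre = target − a_3·(cos φ, sin φ) = (-2.3643, -6.3636)
cos θ_2 = (46.0858−4²−9²)/(2·4·9) = -0.7071; θ_2 = 135.0028° (elbow-up)
β = atan2(-6.3636,-2.3643) = -110.3820°; ψ = atan2(6.3637,-2.3643) = 110.3814°
θ_1 = β − ψ = -220.7634°
θ_3 = φ − θ_1 − θ_2 = 70.7606° (wrapped to (-180°,180°])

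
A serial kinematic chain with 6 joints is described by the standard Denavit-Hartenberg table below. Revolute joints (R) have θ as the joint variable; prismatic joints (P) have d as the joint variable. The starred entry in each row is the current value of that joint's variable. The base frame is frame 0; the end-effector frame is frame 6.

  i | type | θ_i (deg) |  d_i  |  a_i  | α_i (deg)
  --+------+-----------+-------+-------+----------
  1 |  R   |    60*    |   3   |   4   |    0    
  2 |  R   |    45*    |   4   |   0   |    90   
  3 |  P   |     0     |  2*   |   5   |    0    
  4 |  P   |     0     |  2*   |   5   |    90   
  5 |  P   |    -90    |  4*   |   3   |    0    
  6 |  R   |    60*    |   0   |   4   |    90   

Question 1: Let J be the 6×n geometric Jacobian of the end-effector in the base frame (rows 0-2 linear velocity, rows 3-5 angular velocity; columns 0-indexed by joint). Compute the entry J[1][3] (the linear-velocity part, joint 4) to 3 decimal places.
0.259

prismatic axis z_3 = (0.9659,0.2588,0.0000)
J_v[:, 3] = z_3; J_ω[:, 3] = (0,0,0)
entry J[1][3] = 0.2588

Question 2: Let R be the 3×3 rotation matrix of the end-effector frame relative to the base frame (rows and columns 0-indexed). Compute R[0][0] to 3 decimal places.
-0.707

End-effector x-axis (col 0 of R) = (-0.7071,0.7071,-0.0000)
R[0][0] = -0.7071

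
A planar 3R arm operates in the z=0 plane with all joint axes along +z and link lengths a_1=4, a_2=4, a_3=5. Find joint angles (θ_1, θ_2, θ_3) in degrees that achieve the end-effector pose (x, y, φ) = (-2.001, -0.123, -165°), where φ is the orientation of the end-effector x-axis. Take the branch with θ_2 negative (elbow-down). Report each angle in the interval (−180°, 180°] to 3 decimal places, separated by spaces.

89.990 -135.000 -119.990

wrist centre = target − a_3·(cos φ, sin φ) = (2.8286, 1.1711)
cos θ_2 = (9.3726−4²−4²)/(2·4·4) = -0.7071; θ_2 = -134.9999° (elbow-down)
β = atan2(1.1711,2.8286) = 22.4903°; ψ = atan2(-2.8284,1.1716) = -67.5000°
θ_1 = β − ψ = 89.9903°
θ_3 = φ − θ_1 − θ_2 = -119.9903° (wrapped to (-180°,180°])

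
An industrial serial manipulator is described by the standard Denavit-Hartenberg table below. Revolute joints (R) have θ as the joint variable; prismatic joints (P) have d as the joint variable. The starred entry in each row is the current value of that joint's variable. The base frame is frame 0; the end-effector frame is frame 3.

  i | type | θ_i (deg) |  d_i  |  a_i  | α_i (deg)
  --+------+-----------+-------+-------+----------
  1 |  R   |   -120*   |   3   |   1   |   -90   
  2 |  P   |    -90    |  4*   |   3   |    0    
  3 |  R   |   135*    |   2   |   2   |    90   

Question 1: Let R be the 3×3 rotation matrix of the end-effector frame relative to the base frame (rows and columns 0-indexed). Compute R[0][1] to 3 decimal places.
End-effector y-axis (col 1 of R) = (0.8660,-0.5000,0.0000)
R[0][1] = 0.8660

0.866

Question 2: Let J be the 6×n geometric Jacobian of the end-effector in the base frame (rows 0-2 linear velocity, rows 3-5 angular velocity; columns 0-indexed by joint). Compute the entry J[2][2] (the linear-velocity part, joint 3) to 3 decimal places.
axis z_2 = (0.8660,-0.5000,0.0000); lever o_n−o_2 = (1.0249,-2.2247,-1.4142)
cross product → J_v[:, 2] = (0.7071,1.2247,-1.4142)
J_ω[:, 2] = z_2
entry J[2][2] = -1.4142

-1.414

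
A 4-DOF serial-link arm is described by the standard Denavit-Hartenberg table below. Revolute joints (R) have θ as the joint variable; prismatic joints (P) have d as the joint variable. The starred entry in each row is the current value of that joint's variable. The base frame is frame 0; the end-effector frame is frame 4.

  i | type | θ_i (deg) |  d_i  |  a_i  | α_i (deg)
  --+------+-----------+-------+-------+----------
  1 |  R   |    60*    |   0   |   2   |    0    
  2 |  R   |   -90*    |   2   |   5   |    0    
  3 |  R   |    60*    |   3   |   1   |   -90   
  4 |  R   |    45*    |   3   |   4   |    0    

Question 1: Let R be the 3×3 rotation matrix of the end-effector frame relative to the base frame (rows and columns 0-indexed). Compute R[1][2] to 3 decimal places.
End-effector z-axis (col 2 of R) = (-0.5000,0.8660,0.0000)
R[1][2] = 0.8660

0.866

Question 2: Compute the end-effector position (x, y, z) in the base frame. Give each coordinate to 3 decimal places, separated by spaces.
7.146 3.744 2.172

after link 1: o_1 = (1.0000, 1.7321, 0.0000)
after link 2: o_2 = (5.3301, -0.7679, 2.0000)
after link 3: o_3 = (6.1962, -0.2679, 5.0000)
after link 4: o_4 = (7.1456, 3.7443, 2.1716)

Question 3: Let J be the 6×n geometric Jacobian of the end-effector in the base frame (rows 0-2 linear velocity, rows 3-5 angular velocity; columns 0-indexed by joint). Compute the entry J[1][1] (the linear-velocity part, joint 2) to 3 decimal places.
6.146

axis z_1 = (0.0000,0.0000,1.0000); lever o_n−o_1 = (6.1456,2.0123,2.1716)
cross product → J_v[:, 1] = (-2.0123,6.1456,0.0000)
J_ω[:, 1] = z_1
entry J[1][1] = 6.1456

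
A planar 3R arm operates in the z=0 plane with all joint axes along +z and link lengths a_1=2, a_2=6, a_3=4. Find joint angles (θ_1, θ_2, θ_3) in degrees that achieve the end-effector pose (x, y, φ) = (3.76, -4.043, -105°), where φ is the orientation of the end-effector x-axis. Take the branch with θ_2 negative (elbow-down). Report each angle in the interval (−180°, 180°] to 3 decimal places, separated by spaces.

115.730 -135.009 -85.721

wrist centre = target − a_3·(cos φ, sin φ) = (4.7953, -0.1793)
cos θ_2 = (23.0268−2²−6²)/(2·2·6) = -0.7072; θ_2 = -135.0088° (elbow-down)
β = atan2(-0.1793,4.7953) = -2.1413°; ψ = atan2(-4.2420,-2.2433) = -117.8713°
θ_1 = β − ψ = 115.7300°
θ_3 = φ − θ_1 − θ_2 = -85.7211° (wrapped to (-180°,180°])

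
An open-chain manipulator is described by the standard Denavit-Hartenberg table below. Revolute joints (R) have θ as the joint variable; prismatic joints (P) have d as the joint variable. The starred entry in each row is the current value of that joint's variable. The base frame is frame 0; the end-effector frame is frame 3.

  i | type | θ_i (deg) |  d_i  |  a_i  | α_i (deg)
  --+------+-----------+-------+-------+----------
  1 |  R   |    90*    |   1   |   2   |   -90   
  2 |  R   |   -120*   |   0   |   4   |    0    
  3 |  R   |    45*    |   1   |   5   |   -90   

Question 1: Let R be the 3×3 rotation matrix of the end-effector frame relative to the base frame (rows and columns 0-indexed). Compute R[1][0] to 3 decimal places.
End-effector x-axis (col 0 of R) = (0.0000,0.2588,0.9659)
R[1][0] = 0.2588

0.259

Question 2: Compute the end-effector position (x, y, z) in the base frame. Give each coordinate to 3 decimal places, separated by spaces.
-1.000 1.294 9.294

after link 1: o_1 = (0.0000, 2.0000, 1.0000)
after link 2: o_2 = (0.0000, 0.0000, 4.4641)
after link 3: o_3 = (-1.0000, 1.2941, 9.2937)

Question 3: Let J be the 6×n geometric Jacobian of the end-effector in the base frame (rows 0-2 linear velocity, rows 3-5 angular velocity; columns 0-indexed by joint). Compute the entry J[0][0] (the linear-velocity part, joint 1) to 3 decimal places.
-1.294

axis z_0 = ẑ; lever o_n−o_0 = (-1.0000,1.2941,9.2937)
cross product → J_v[:, 0] = (-1.2941,-1.0000,0.0000)
J_ω[:, 0] = z_0
entry J[0][0] = -1.2941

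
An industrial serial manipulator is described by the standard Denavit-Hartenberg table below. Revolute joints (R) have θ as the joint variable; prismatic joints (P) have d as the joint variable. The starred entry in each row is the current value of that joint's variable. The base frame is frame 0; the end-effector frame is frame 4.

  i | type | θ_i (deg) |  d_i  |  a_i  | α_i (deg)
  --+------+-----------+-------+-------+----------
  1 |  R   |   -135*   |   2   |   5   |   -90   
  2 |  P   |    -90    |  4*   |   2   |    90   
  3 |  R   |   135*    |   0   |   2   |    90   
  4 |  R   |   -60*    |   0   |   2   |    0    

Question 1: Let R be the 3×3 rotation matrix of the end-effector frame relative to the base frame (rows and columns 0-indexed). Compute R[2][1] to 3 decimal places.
End-effector y-axis (col 1 of R) = (0.7866,-0.0795,-0.6124)
R[2][1] = -0.6124

-0.612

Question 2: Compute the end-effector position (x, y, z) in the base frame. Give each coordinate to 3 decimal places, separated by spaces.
after link 1: o_1 = (-3.5355, -3.5355, 2.0000)
after link 2: o_2 = (-0.7071, -6.3640, 4.0000)
after link 3: o_3 = (0.2929, -7.3640, 2.5858)
after link 4: o_4 = (-0.4319, -9.0887, 1.8787)

-0.432 -9.089 1.879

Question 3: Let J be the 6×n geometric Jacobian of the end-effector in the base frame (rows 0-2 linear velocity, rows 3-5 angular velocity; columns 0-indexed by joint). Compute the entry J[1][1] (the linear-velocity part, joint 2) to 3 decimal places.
-0.707

prismatic axis z_1 = (0.7071,-0.7071,0.0000)
J_v[:, 1] = z_1; J_ω[:, 1] = (0,0,0)
entry J[1][1] = -0.7071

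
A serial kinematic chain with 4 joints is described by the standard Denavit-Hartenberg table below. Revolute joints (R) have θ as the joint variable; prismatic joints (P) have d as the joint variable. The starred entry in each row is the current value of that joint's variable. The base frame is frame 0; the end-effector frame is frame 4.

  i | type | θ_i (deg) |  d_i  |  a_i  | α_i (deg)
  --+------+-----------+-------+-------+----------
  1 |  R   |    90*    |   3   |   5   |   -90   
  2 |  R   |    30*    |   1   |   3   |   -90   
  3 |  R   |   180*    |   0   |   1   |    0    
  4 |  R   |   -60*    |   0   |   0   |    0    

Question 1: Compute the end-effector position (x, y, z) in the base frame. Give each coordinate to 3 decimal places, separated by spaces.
-1.000 6.732 2.000

after link 1: o_1 = (0.0000, 5.0000, 3.0000)
after link 2: o_2 = (-1.0000, 7.5981, 1.5000)
after link 3: o_3 = (-1.0000, 6.7321, 2.0000)
after link 4: o_4 = (-1.0000, 6.7321, 2.0000)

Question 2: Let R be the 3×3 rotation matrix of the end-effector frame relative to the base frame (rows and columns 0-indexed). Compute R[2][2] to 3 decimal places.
-0.866

End-effector z-axis (col 2 of R) = (-0.0000,-0.5000,-0.8660)
R[2][2] = -0.8660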